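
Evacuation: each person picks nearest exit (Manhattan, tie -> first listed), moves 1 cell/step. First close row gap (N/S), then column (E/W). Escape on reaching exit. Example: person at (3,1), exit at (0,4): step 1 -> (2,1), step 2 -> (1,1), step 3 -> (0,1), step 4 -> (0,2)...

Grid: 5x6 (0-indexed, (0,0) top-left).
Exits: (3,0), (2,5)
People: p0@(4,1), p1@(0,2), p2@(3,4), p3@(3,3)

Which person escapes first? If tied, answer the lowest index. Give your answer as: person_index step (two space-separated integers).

Answer: 0 2

Derivation:
Step 1: p0:(4,1)->(3,1) | p1:(0,2)->(1,2) | p2:(3,4)->(2,4) | p3:(3,3)->(3,2)
Step 2: p0:(3,1)->(3,0)->EXIT | p1:(1,2)->(2,2) | p2:(2,4)->(2,5)->EXIT | p3:(3,2)->(3,1)
Step 3: p0:escaped | p1:(2,2)->(3,2) | p2:escaped | p3:(3,1)->(3,0)->EXIT
Step 4: p0:escaped | p1:(3,2)->(3,1) | p2:escaped | p3:escaped
Step 5: p0:escaped | p1:(3,1)->(3,0)->EXIT | p2:escaped | p3:escaped
Exit steps: [2, 5, 2, 3]
First to escape: p0 at step 2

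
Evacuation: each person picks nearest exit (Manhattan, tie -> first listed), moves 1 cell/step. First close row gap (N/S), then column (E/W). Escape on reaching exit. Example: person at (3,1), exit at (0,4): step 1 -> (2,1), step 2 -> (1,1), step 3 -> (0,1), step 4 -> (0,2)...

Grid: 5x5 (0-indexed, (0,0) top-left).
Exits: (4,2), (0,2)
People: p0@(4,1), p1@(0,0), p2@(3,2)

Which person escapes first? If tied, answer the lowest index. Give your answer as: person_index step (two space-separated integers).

Answer: 0 1

Derivation:
Step 1: p0:(4,1)->(4,2)->EXIT | p1:(0,0)->(0,1) | p2:(3,2)->(4,2)->EXIT
Step 2: p0:escaped | p1:(0,1)->(0,2)->EXIT | p2:escaped
Exit steps: [1, 2, 1]
First to escape: p0 at step 1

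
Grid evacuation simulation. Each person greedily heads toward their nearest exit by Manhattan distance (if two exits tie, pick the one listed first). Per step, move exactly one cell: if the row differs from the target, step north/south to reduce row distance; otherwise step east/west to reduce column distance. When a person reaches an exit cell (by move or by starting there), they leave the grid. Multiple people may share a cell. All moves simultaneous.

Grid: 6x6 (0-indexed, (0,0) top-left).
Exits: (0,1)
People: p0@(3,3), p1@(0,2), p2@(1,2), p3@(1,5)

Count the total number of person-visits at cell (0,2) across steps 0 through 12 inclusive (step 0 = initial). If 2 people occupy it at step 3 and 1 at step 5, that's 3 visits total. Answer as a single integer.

Step 0: p0@(3,3) p1@(0,2) p2@(1,2) p3@(1,5) -> at (0,2): 1 [p1], cum=1
Step 1: p0@(2,3) p1@ESC p2@(0,2) p3@(0,5) -> at (0,2): 1 [p2], cum=2
Step 2: p0@(1,3) p1@ESC p2@ESC p3@(0,4) -> at (0,2): 0 [-], cum=2
Step 3: p0@(0,3) p1@ESC p2@ESC p3@(0,3) -> at (0,2): 0 [-], cum=2
Step 4: p0@(0,2) p1@ESC p2@ESC p3@(0,2) -> at (0,2): 2 [p0,p3], cum=4
Step 5: p0@ESC p1@ESC p2@ESC p3@ESC -> at (0,2): 0 [-], cum=4
Total visits = 4

Answer: 4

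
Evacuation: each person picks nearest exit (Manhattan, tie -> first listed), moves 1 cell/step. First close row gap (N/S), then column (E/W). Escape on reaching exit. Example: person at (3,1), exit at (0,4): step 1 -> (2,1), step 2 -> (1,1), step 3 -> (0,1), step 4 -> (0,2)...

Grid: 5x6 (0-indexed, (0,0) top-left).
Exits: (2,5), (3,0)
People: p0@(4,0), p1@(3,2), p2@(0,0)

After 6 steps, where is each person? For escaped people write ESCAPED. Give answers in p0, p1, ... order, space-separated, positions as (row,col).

Step 1: p0:(4,0)->(3,0)->EXIT | p1:(3,2)->(3,1) | p2:(0,0)->(1,0)
Step 2: p0:escaped | p1:(3,1)->(3,0)->EXIT | p2:(1,0)->(2,0)
Step 3: p0:escaped | p1:escaped | p2:(2,0)->(3,0)->EXIT

ESCAPED ESCAPED ESCAPED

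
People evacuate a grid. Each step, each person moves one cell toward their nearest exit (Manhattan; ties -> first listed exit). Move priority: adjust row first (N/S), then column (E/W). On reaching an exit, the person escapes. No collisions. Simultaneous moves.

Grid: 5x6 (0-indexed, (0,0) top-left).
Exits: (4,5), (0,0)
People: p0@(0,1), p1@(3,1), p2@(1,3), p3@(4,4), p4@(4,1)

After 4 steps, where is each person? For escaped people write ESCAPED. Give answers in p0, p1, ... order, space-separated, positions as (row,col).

Step 1: p0:(0,1)->(0,0)->EXIT | p1:(3,1)->(2,1) | p2:(1,3)->(0,3) | p3:(4,4)->(4,5)->EXIT | p4:(4,1)->(4,2)
Step 2: p0:escaped | p1:(2,1)->(1,1) | p2:(0,3)->(0,2) | p3:escaped | p4:(4,2)->(4,3)
Step 3: p0:escaped | p1:(1,1)->(0,1) | p2:(0,2)->(0,1) | p3:escaped | p4:(4,3)->(4,4)
Step 4: p0:escaped | p1:(0,1)->(0,0)->EXIT | p2:(0,1)->(0,0)->EXIT | p3:escaped | p4:(4,4)->(4,5)->EXIT

ESCAPED ESCAPED ESCAPED ESCAPED ESCAPED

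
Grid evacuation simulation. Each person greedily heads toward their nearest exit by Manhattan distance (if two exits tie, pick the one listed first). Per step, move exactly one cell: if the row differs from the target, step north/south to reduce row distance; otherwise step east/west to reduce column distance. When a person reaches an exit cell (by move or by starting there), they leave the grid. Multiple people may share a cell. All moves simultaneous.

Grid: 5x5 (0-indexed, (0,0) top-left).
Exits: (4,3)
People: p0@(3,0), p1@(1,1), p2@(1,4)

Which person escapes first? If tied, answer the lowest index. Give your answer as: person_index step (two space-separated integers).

Step 1: p0:(3,0)->(4,0) | p1:(1,1)->(2,1) | p2:(1,4)->(2,4)
Step 2: p0:(4,0)->(4,1) | p1:(2,1)->(3,1) | p2:(2,4)->(3,4)
Step 3: p0:(4,1)->(4,2) | p1:(3,1)->(4,1) | p2:(3,4)->(4,4)
Step 4: p0:(4,2)->(4,3)->EXIT | p1:(4,1)->(4,2) | p2:(4,4)->(4,3)->EXIT
Step 5: p0:escaped | p1:(4,2)->(4,3)->EXIT | p2:escaped
Exit steps: [4, 5, 4]
First to escape: p0 at step 4

Answer: 0 4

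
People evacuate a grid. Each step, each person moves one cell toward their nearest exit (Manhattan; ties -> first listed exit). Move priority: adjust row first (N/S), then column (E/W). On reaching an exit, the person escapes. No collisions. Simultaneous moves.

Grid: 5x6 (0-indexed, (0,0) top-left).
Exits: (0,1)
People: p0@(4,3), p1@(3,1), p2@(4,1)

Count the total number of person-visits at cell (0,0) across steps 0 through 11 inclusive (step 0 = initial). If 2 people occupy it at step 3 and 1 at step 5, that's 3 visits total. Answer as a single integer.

Step 0: p0@(4,3) p1@(3,1) p2@(4,1) -> at (0,0): 0 [-], cum=0
Step 1: p0@(3,3) p1@(2,1) p2@(3,1) -> at (0,0): 0 [-], cum=0
Step 2: p0@(2,3) p1@(1,1) p2@(2,1) -> at (0,0): 0 [-], cum=0
Step 3: p0@(1,3) p1@ESC p2@(1,1) -> at (0,0): 0 [-], cum=0
Step 4: p0@(0,3) p1@ESC p2@ESC -> at (0,0): 0 [-], cum=0
Step 5: p0@(0,2) p1@ESC p2@ESC -> at (0,0): 0 [-], cum=0
Step 6: p0@ESC p1@ESC p2@ESC -> at (0,0): 0 [-], cum=0
Total visits = 0

Answer: 0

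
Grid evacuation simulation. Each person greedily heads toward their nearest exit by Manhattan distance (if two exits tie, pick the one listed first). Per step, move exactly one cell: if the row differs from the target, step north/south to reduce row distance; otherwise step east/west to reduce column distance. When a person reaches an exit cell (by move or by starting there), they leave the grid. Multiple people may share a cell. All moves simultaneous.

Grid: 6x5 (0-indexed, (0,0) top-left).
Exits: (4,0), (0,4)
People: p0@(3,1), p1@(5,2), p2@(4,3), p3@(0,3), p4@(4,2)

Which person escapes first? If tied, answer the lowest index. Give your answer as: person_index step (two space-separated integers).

Step 1: p0:(3,1)->(4,1) | p1:(5,2)->(4,2) | p2:(4,3)->(4,2) | p3:(0,3)->(0,4)->EXIT | p4:(4,2)->(4,1)
Step 2: p0:(4,1)->(4,0)->EXIT | p1:(4,2)->(4,1) | p2:(4,2)->(4,1) | p3:escaped | p4:(4,1)->(4,0)->EXIT
Step 3: p0:escaped | p1:(4,1)->(4,0)->EXIT | p2:(4,1)->(4,0)->EXIT | p3:escaped | p4:escaped
Exit steps: [2, 3, 3, 1, 2]
First to escape: p3 at step 1

Answer: 3 1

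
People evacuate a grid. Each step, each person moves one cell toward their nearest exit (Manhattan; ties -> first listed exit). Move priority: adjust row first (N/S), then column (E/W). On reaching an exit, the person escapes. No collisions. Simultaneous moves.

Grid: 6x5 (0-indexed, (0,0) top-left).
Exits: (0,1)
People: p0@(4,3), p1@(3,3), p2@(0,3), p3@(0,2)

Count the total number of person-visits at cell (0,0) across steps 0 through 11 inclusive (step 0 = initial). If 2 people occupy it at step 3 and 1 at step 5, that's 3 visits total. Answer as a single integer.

Answer: 0

Derivation:
Step 0: p0@(4,3) p1@(3,3) p2@(0,3) p3@(0,2) -> at (0,0): 0 [-], cum=0
Step 1: p0@(3,3) p1@(2,3) p2@(0,2) p3@ESC -> at (0,0): 0 [-], cum=0
Step 2: p0@(2,3) p1@(1,3) p2@ESC p3@ESC -> at (0,0): 0 [-], cum=0
Step 3: p0@(1,3) p1@(0,3) p2@ESC p3@ESC -> at (0,0): 0 [-], cum=0
Step 4: p0@(0,3) p1@(0,2) p2@ESC p3@ESC -> at (0,0): 0 [-], cum=0
Step 5: p0@(0,2) p1@ESC p2@ESC p3@ESC -> at (0,0): 0 [-], cum=0
Step 6: p0@ESC p1@ESC p2@ESC p3@ESC -> at (0,0): 0 [-], cum=0
Total visits = 0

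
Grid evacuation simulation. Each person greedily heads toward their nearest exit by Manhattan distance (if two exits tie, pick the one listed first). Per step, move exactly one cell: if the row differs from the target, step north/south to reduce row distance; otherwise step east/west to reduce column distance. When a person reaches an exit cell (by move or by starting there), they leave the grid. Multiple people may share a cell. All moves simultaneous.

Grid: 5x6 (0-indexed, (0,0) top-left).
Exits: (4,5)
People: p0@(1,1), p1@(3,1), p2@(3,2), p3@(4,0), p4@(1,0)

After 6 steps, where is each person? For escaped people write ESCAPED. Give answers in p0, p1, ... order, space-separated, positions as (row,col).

Step 1: p0:(1,1)->(2,1) | p1:(3,1)->(4,1) | p2:(3,2)->(4,2) | p3:(4,0)->(4,1) | p4:(1,0)->(2,0)
Step 2: p0:(2,1)->(3,1) | p1:(4,1)->(4,2) | p2:(4,2)->(4,3) | p3:(4,1)->(4,2) | p4:(2,0)->(3,0)
Step 3: p0:(3,1)->(4,1) | p1:(4,2)->(4,3) | p2:(4,3)->(4,4) | p3:(4,2)->(4,3) | p4:(3,0)->(4,0)
Step 4: p0:(4,1)->(4,2) | p1:(4,3)->(4,4) | p2:(4,4)->(4,5)->EXIT | p3:(4,3)->(4,4) | p4:(4,0)->(4,1)
Step 5: p0:(4,2)->(4,3) | p1:(4,4)->(4,5)->EXIT | p2:escaped | p3:(4,4)->(4,5)->EXIT | p4:(4,1)->(4,2)
Step 6: p0:(4,3)->(4,4) | p1:escaped | p2:escaped | p3:escaped | p4:(4,2)->(4,3)

(4,4) ESCAPED ESCAPED ESCAPED (4,3)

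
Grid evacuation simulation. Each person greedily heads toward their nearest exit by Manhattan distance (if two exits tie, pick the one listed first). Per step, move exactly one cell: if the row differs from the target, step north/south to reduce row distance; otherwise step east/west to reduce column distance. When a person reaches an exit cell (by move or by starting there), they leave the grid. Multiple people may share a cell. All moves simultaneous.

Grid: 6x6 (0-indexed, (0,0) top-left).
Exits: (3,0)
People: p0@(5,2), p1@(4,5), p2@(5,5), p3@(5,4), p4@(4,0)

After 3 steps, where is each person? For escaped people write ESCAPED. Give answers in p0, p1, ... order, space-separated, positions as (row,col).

Step 1: p0:(5,2)->(4,2) | p1:(4,5)->(3,5) | p2:(5,5)->(4,5) | p3:(5,4)->(4,4) | p4:(4,0)->(3,0)->EXIT
Step 2: p0:(4,2)->(3,2) | p1:(3,5)->(3,4) | p2:(4,5)->(3,5) | p3:(4,4)->(3,4) | p4:escaped
Step 3: p0:(3,2)->(3,1) | p1:(3,4)->(3,3) | p2:(3,5)->(3,4) | p3:(3,4)->(3,3) | p4:escaped

(3,1) (3,3) (3,4) (3,3) ESCAPED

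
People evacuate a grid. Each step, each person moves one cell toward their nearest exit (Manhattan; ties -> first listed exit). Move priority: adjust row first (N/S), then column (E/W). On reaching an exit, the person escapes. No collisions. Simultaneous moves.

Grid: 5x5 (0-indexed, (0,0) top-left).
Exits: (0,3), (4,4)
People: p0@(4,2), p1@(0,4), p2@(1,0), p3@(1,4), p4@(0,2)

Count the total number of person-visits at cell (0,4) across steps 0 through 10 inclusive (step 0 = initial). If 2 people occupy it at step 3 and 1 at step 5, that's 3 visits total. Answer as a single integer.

Step 0: p0@(4,2) p1@(0,4) p2@(1,0) p3@(1,4) p4@(0,2) -> at (0,4): 1 [p1], cum=1
Step 1: p0@(4,3) p1@ESC p2@(0,0) p3@(0,4) p4@ESC -> at (0,4): 1 [p3], cum=2
Step 2: p0@ESC p1@ESC p2@(0,1) p3@ESC p4@ESC -> at (0,4): 0 [-], cum=2
Step 3: p0@ESC p1@ESC p2@(0,2) p3@ESC p4@ESC -> at (0,4): 0 [-], cum=2
Step 4: p0@ESC p1@ESC p2@ESC p3@ESC p4@ESC -> at (0,4): 0 [-], cum=2
Total visits = 2

Answer: 2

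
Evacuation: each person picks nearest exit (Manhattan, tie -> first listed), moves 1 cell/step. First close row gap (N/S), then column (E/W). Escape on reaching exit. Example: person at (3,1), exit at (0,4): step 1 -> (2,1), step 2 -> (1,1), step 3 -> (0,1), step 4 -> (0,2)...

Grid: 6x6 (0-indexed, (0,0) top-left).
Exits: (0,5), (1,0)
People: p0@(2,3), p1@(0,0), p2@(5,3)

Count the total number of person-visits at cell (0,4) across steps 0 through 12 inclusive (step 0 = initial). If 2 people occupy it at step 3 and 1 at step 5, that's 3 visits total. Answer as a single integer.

Answer: 2

Derivation:
Step 0: p0@(2,3) p1@(0,0) p2@(5,3) -> at (0,4): 0 [-], cum=0
Step 1: p0@(1,3) p1@ESC p2@(4,3) -> at (0,4): 0 [-], cum=0
Step 2: p0@(0,3) p1@ESC p2@(3,3) -> at (0,4): 0 [-], cum=0
Step 3: p0@(0,4) p1@ESC p2@(2,3) -> at (0,4): 1 [p0], cum=1
Step 4: p0@ESC p1@ESC p2@(1,3) -> at (0,4): 0 [-], cum=1
Step 5: p0@ESC p1@ESC p2@(0,3) -> at (0,4): 0 [-], cum=1
Step 6: p0@ESC p1@ESC p2@(0,4) -> at (0,4): 1 [p2], cum=2
Step 7: p0@ESC p1@ESC p2@ESC -> at (0,4): 0 [-], cum=2
Total visits = 2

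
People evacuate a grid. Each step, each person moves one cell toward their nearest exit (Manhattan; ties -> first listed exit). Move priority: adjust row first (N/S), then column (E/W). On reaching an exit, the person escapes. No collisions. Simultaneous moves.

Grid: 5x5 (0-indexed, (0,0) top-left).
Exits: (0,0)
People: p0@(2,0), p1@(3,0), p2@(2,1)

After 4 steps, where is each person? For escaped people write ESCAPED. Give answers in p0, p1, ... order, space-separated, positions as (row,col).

Step 1: p0:(2,0)->(1,0) | p1:(3,0)->(2,0) | p2:(2,1)->(1,1)
Step 2: p0:(1,0)->(0,0)->EXIT | p1:(2,0)->(1,0) | p2:(1,1)->(0,1)
Step 3: p0:escaped | p1:(1,0)->(0,0)->EXIT | p2:(0,1)->(0,0)->EXIT

ESCAPED ESCAPED ESCAPED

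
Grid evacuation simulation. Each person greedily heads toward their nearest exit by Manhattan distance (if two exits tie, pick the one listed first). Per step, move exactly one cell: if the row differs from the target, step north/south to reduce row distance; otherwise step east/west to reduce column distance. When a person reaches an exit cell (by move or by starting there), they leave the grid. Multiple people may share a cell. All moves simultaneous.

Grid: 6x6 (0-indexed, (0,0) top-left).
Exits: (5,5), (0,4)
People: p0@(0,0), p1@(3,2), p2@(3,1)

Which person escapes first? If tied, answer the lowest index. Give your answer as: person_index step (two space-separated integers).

Answer: 0 4

Derivation:
Step 1: p0:(0,0)->(0,1) | p1:(3,2)->(4,2) | p2:(3,1)->(4,1)
Step 2: p0:(0,1)->(0,2) | p1:(4,2)->(5,2) | p2:(4,1)->(5,1)
Step 3: p0:(0,2)->(0,3) | p1:(5,2)->(5,3) | p2:(5,1)->(5,2)
Step 4: p0:(0,3)->(0,4)->EXIT | p1:(5,3)->(5,4) | p2:(5,2)->(5,3)
Step 5: p0:escaped | p1:(5,4)->(5,5)->EXIT | p2:(5,3)->(5,4)
Step 6: p0:escaped | p1:escaped | p2:(5,4)->(5,5)->EXIT
Exit steps: [4, 5, 6]
First to escape: p0 at step 4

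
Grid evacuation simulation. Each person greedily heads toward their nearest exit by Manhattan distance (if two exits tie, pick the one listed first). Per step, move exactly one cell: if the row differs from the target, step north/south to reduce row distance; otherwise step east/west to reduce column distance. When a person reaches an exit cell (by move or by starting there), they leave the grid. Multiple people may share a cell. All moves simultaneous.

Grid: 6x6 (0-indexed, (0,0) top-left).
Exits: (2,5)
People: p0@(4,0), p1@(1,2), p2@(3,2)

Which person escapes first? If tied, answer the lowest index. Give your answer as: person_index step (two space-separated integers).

Answer: 1 4

Derivation:
Step 1: p0:(4,0)->(3,0) | p1:(1,2)->(2,2) | p2:(3,2)->(2,2)
Step 2: p0:(3,0)->(2,0) | p1:(2,2)->(2,3) | p2:(2,2)->(2,3)
Step 3: p0:(2,0)->(2,1) | p1:(2,3)->(2,4) | p2:(2,3)->(2,4)
Step 4: p0:(2,1)->(2,2) | p1:(2,4)->(2,5)->EXIT | p2:(2,4)->(2,5)->EXIT
Step 5: p0:(2,2)->(2,3) | p1:escaped | p2:escaped
Step 6: p0:(2,3)->(2,4) | p1:escaped | p2:escaped
Step 7: p0:(2,4)->(2,5)->EXIT | p1:escaped | p2:escaped
Exit steps: [7, 4, 4]
First to escape: p1 at step 4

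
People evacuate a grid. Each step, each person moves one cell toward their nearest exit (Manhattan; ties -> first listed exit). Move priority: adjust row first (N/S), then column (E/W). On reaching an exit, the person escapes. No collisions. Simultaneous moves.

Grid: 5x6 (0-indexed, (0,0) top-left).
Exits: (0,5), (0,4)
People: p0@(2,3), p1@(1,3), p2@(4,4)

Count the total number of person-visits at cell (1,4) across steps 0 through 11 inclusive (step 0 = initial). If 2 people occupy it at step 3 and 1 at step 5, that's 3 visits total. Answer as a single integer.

Step 0: p0@(2,3) p1@(1,3) p2@(4,4) -> at (1,4): 0 [-], cum=0
Step 1: p0@(1,3) p1@(0,3) p2@(3,4) -> at (1,4): 0 [-], cum=0
Step 2: p0@(0,3) p1@ESC p2@(2,4) -> at (1,4): 0 [-], cum=0
Step 3: p0@ESC p1@ESC p2@(1,4) -> at (1,4): 1 [p2], cum=1
Step 4: p0@ESC p1@ESC p2@ESC -> at (1,4): 0 [-], cum=1
Total visits = 1

Answer: 1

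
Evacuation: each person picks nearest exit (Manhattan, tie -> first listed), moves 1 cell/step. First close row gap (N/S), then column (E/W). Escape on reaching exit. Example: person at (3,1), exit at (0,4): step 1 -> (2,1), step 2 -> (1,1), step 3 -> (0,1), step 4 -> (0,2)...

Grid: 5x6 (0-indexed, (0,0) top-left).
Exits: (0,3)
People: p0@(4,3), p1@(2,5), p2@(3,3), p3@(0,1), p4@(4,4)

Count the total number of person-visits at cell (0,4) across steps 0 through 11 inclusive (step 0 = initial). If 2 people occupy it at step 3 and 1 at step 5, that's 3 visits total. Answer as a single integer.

Step 0: p0@(4,3) p1@(2,5) p2@(3,3) p3@(0,1) p4@(4,4) -> at (0,4): 0 [-], cum=0
Step 1: p0@(3,3) p1@(1,5) p2@(2,3) p3@(0,2) p4@(3,4) -> at (0,4): 0 [-], cum=0
Step 2: p0@(2,3) p1@(0,5) p2@(1,3) p3@ESC p4@(2,4) -> at (0,4): 0 [-], cum=0
Step 3: p0@(1,3) p1@(0,4) p2@ESC p3@ESC p4@(1,4) -> at (0,4): 1 [p1], cum=1
Step 4: p0@ESC p1@ESC p2@ESC p3@ESC p4@(0,4) -> at (0,4): 1 [p4], cum=2
Step 5: p0@ESC p1@ESC p2@ESC p3@ESC p4@ESC -> at (0,4): 0 [-], cum=2
Total visits = 2

Answer: 2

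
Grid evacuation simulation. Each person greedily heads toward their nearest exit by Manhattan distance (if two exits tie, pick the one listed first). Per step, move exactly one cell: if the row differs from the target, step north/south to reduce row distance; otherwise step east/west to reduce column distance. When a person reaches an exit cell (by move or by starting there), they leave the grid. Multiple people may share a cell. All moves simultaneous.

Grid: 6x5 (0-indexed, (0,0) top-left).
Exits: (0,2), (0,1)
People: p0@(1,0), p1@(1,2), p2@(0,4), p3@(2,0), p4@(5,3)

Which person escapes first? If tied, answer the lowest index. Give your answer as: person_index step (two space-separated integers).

Answer: 1 1

Derivation:
Step 1: p0:(1,0)->(0,0) | p1:(1,2)->(0,2)->EXIT | p2:(0,4)->(0,3) | p3:(2,0)->(1,0) | p4:(5,3)->(4,3)
Step 2: p0:(0,0)->(0,1)->EXIT | p1:escaped | p2:(0,3)->(0,2)->EXIT | p3:(1,0)->(0,0) | p4:(4,3)->(3,3)
Step 3: p0:escaped | p1:escaped | p2:escaped | p3:(0,0)->(0,1)->EXIT | p4:(3,3)->(2,3)
Step 4: p0:escaped | p1:escaped | p2:escaped | p3:escaped | p4:(2,3)->(1,3)
Step 5: p0:escaped | p1:escaped | p2:escaped | p3:escaped | p4:(1,3)->(0,3)
Step 6: p0:escaped | p1:escaped | p2:escaped | p3:escaped | p4:(0,3)->(0,2)->EXIT
Exit steps: [2, 1, 2, 3, 6]
First to escape: p1 at step 1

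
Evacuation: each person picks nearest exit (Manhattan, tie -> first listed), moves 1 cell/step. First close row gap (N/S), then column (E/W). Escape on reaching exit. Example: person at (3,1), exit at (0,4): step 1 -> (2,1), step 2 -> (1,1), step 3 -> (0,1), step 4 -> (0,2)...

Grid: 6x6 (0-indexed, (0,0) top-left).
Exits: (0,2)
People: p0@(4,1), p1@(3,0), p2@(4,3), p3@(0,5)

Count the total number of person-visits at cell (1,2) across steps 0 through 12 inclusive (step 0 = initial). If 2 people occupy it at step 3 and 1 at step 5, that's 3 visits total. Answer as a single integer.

Step 0: p0@(4,1) p1@(3,0) p2@(4,3) p3@(0,5) -> at (1,2): 0 [-], cum=0
Step 1: p0@(3,1) p1@(2,0) p2@(3,3) p3@(0,4) -> at (1,2): 0 [-], cum=0
Step 2: p0@(2,1) p1@(1,0) p2@(2,3) p3@(0,3) -> at (1,2): 0 [-], cum=0
Step 3: p0@(1,1) p1@(0,0) p2@(1,3) p3@ESC -> at (1,2): 0 [-], cum=0
Step 4: p0@(0,1) p1@(0,1) p2@(0,3) p3@ESC -> at (1,2): 0 [-], cum=0
Step 5: p0@ESC p1@ESC p2@ESC p3@ESC -> at (1,2): 0 [-], cum=0
Total visits = 0

Answer: 0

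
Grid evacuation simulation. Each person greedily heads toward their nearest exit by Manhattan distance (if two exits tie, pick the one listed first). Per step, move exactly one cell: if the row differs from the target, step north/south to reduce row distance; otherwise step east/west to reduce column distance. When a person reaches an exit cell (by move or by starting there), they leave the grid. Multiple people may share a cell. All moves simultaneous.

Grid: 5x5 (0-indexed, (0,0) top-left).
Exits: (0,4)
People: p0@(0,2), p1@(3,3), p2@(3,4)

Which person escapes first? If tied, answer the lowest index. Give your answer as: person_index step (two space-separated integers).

Answer: 0 2

Derivation:
Step 1: p0:(0,2)->(0,3) | p1:(3,3)->(2,3) | p2:(3,4)->(2,4)
Step 2: p0:(0,3)->(0,4)->EXIT | p1:(2,3)->(1,3) | p2:(2,4)->(1,4)
Step 3: p0:escaped | p1:(1,3)->(0,3) | p2:(1,4)->(0,4)->EXIT
Step 4: p0:escaped | p1:(0,3)->(0,4)->EXIT | p2:escaped
Exit steps: [2, 4, 3]
First to escape: p0 at step 2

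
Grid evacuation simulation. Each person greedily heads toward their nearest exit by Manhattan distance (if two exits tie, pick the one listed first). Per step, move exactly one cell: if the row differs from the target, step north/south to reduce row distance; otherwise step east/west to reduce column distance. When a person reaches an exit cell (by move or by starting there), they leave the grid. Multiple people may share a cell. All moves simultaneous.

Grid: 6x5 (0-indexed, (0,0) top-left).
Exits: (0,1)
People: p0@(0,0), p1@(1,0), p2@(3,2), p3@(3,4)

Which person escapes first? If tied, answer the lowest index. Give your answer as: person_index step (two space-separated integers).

Answer: 0 1

Derivation:
Step 1: p0:(0,0)->(0,1)->EXIT | p1:(1,0)->(0,0) | p2:(3,2)->(2,2) | p3:(3,4)->(2,4)
Step 2: p0:escaped | p1:(0,0)->(0,1)->EXIT | p2:(2,2)->(1,2) | p3:(2,4)->(1,4)
Step 3: p0:escaped | p1:escaped | p2:(1,2)->(0,2) | p3:(1,4)->(0,4)
Step 4: p0:escaped | p1:escaped | p2:(0,2)->(0,1)->EXIT | p3:(0,4)->(0,3)
Step 5: p0:escaped | p1:escaped | p2:escaped | p3:(0,3)->(0,2)
Step 6: p0:escaped | p1:escaped | p2:escaped | p3:(0,2)->(0,1)->EXIT
Exit steps: [1, 2, 4, 6]
First to escape: p0 at step 1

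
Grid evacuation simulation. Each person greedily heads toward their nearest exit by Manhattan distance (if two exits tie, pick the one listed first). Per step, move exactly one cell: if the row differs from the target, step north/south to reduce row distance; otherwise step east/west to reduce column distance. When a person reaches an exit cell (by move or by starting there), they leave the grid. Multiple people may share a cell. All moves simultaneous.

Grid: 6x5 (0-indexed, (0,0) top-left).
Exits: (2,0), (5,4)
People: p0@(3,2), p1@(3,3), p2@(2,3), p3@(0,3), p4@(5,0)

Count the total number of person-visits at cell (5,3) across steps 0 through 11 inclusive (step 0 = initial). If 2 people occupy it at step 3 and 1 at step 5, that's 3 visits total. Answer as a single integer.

Step 0: p0@(3,2) p1@(3,3) p2@(2,3) p3@(0,3) p4@(5,0) -> at (5,3): 0 [-], cum=0
Step 1: p0@(2,2) p1@(4,3) p2@(2,2) p3@(1,3) p4@(4,0) -> at (5,3): 0 [-], cum=0
Step 2: p0@(2,1) p1@(5,3) p2@(2,1) p3@(2,3) p4@(3,0) -> at (5,3): 1 [p1], cum=1
Step 3: p0@ESC p1@ESC p2@ESC p3@(2,2) p4@ESC -> at (5,3): 0 [-], cum=1
Step 4: p0@ESC p1@ESC p2@ESC p3@(2,1) p4@ESC -> at (5,3): 0 [-], cum=1
Step 5: p0@ESC p1@ESC p2@ESC p3@ESC p4@ESC -> at (5,3): 0 [-], cum=1
Total visits = 1

Answer: 1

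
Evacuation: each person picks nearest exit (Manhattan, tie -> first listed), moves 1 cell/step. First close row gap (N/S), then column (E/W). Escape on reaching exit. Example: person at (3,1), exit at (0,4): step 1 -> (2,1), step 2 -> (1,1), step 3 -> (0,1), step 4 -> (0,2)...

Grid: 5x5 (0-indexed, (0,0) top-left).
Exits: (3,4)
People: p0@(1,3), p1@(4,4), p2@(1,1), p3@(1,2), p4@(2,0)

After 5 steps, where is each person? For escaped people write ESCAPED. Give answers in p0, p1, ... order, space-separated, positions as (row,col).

Step 1: p0:(1,3)->(2,3) | p1:(4,4)->(3,4)->EXIT | p2:(1,1)->(2,1) | p3:(1,2)->(2,2) | p4:(2,0)->(3,0)
Step 2: p0:(2,3)->(3,3) | p1:escaped | p2:(2,1)->(3,1) | p3:(2,2)->(3,2) | p4:(3,0)->(3,1)
Step 3: p0:(3,3)->(3,4)->EXIT | p1:escaped | p2:(3,1)->(3,2) | p3:(3,2)->(3,3) | p4:(3,1)->(3,2)
Step 4: p0:escaped | p1:escaped | p2:(3,2)->(3,3) | p3:(3,3)->(3,4)->EXIT | p4:(3,2)->(3,3)
Step 5: p0:escaped | p1:escaped | p2:(3,3)->(3,4)->EXIT | p3:escaped | p4:(3,3)->(3,4)->EXIT

ESCAPED ESCAPED ESCAPED ESCAPED ESCAPED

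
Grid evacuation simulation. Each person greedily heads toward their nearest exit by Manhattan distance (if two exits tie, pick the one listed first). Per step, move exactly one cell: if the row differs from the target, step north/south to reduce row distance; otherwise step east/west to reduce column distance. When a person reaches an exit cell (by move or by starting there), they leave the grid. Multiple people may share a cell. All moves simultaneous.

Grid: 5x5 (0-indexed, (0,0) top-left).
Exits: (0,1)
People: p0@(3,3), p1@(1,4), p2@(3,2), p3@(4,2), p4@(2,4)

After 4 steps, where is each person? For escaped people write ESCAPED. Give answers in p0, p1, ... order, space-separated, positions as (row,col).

Step 1: p0:(3,3)->(2,3) | p1:(1,4)->(0,4) | p2:(3,2)->(2,2) | p3:(4,2)->(3,2) | p4:(2,4)->(1,4)
Step 2: p0:(2,3)->(1,3) | p1:(0,4)->(0,3) | p2:(2,2)->(1,2) | p3:(3,2)->(2,2) | p4:(1,4)->(0,4)
Step 3: p0:(1,3)->(0,3) | p1:(0,3)->(0,2) | p2:(1,2)->(0,2) | p3:(2,2)->(1,2) | p4:(0,4)->(0,3)
Step 4: p0:(0,3)->(0,2) | p1:(0,2)->(0,1)->EXIT | p2:(0,2)->(0,1)->EXIT | p3:(1,2)->(0,2) | p4:(0,3)->(0,2)

(0,2) ESCAPED ESCAPED (0,2) (0,2)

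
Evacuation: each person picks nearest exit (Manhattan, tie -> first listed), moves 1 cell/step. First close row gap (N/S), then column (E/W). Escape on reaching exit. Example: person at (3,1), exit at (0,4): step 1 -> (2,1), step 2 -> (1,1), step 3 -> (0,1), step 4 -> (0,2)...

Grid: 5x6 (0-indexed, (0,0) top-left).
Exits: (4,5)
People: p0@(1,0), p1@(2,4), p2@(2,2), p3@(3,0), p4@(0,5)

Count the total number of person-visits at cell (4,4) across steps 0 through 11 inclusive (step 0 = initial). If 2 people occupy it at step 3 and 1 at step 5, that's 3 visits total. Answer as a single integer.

Step 0: p0@(1,0) p1@(2,4) p2@(2,2) p3@(3,0) p4@(0,5) -> at (4,4): 0 [-], cum=0
Step 1: p0@(2,0) p1@(3,4) p2@(3,2) p3@(4,0) p4@(1,5) -> at (4,4): 0 [-], cum=0
Step 2: p0@(3,0) p1@(4,4) p2@(4,2) p3@(4,1) p4@(2,5) -> at (4,4): 1 [p1], cum=1
Step 3: p0@(4,0) p1@ESC p2@(4,3) p3@(4,2) p4@(3,5) -> at (4,4): 0 [-], cum=1
Step 4: p0@(4,1) p1@ESC p2@(4,4) p3@(4,3) p4@ESC -> at (4,4): 1 [p2], cum=2
Step 5: p0@(4,2) p1@ESC p2@ESC p3@(4,4) p4@ESC -> at (4,4): 1 [p3], cum=3
Step 6: p0@(4,3) p1@ESC p2@ESC p3@ESC p4@ESC -> at (4,4): 0 [-], cum=3
Step 7: p0@(4,4) p1@ESC p2@ESC p3@ESC p4@ESC -> at (4,4): 1 [p0], cum=4
Step 8: p0@ESC p1@ESC p2@ESC p3@ESC p4@ESC -> at (4,4): 0 [-], cum=4
Total visits = 4

Answer: 4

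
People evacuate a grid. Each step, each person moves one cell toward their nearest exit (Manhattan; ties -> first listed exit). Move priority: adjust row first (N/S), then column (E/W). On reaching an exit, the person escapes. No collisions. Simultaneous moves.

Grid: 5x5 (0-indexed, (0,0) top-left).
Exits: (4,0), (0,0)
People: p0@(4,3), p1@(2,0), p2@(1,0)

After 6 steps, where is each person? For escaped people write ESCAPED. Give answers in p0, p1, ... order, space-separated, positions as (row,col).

Step 1: p0:(4,3)->(4,2) | p1:(2,0)->(3,0) | p2:(1,0)->(0,0)->EXIT
Step 2: p0:(4,2)->(4,1) | p1:(3,0)->(4,0)->EXIT | p2:escaped
Step 3: p0:(4,1)->(4,0)->EXIT | p1:escaped | p2:escaped

ESCAPED ESCAPED ESCAPED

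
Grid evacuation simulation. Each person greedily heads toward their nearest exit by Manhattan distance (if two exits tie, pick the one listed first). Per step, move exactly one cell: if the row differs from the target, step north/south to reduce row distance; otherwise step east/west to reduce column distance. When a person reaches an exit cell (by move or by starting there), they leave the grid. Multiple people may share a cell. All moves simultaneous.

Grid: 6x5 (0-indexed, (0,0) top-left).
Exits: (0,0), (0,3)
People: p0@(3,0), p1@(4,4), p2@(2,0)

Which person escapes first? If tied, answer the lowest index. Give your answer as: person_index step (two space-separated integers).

Step 1: p0:(3,0)->(2,0) | p1:(4,4)->(3,4) | p2:(2,0)->(1,0)
Step 2: p0:(2,0)->(1,0) | p1:(3,4)->(2,4) | p2:(1,0)->(0,0)->EXIT
Step 3: p0:(1,0)->(0,0)->EXIT | p1:(2,4)->(1,4) | p2:escaped
Step 4: p0:escaped | p1:(1,4)->(0,4) | p2:escaped
Step 5: p0:escaped | p1:(0,4)->(0,3)->EXIT | p2:escaped
Exit steps: [3, 5, 2]
First to escape: p2 at step 2

Answer: 2 2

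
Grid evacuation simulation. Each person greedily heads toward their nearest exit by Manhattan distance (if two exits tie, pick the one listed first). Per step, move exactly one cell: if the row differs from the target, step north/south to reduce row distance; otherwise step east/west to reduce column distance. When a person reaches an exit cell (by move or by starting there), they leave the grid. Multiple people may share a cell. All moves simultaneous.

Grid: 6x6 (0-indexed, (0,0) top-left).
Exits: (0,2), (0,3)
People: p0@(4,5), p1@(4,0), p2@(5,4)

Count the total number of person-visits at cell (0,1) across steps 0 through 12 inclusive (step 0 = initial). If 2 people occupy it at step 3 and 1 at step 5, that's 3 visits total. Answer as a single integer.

Answer: 1

Derivation:
Step 0: p0@(4,5) p1@(4,0) p2@(5,4) -> at (0,1): 0 [-], cum=0
Step 1: p0@(3,5) p1@(3,0) p2@(4,4) -> at (0,1): 0 [-], cum=0
Step 2: p0@(2,5) p1@(2,0) p2@(3,4) -> at (0,1): 0 [-], cum=0
Step 3: p0@(1,5) p1@(1,0) p2@(2,4) -> at (0,1): 0 [-], cum=0
Step 4: p0@(0,5) p1@(0,0) p2@(1,4) -> at (0,1): 0 [-], cum=0
Step 5: p0@(0,4) p1@(0,1) p2@(0,4) -> at (0,1): 1 [p1], cum=1
Step 6: p0@ESC p1@ESC p2@ESC -> at (0,1): 0 [-], cum=1
Total visits = 1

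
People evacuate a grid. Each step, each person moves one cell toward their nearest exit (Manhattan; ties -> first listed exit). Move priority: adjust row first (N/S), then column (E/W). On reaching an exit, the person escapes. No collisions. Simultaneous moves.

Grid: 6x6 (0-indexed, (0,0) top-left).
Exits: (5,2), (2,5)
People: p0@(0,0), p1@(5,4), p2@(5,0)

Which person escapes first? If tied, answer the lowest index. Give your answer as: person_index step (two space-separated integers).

Answer: 1 2

Derivation:
Step 1: p0:(0,0)->(1,0) | p1:(5,4)->(5,3) | p2:(5,0)->(5,1)
Step 2: p0:(1,0)->(2,0) | p1:(5,3)->(5,2)->EXIT | p2:(5,1)->(5,2)->EXIT
Step 3: p0:(2,0)->(3,0) | p1:escaped | p2:escaped
Step 4: p0:(3,0)->(4,0) | p1:escaped | p2:escaped
Step 5: p0:(4,0)->(5,0) | p1:escaped | p2:escaped
Step 6: p0:(5,0)->(5,1) | p1:escaped | p2:escaped
Step 7: p0:(5,1)->(5,2)->EXIT | p1:escaped | p2:escaped
Exit steps: [7, 2, 2]
First to escape: p1 at step 2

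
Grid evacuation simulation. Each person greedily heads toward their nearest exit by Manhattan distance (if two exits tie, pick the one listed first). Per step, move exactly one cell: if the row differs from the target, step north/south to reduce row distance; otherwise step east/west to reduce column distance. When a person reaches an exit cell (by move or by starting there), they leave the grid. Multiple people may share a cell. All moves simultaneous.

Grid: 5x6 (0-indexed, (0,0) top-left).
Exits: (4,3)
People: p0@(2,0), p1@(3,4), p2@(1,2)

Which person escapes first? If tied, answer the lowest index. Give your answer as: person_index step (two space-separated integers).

Answer: 1 2

Derivation:
Step 1: p0:(2,0)->(3,0) | p1:(3,4)->(4,4) | p2:(1,2)->(2,2)
Step 2: p0:(3,0)->(4,0) | p1:(4,4)->(4,3)->EXIT | p2:(2,2)->(3,2)
Step 3: p0:(4,0)->(4,1) | p1:escaped | p2:(3,2)->(4,2)
Step 4: p0:(4,1)->(4,2) | p1:escaped | p2:(4,2)->(4,3)->EXIT
Step 5: p0:(4,2)->(4,3)->EXIT | p1:escaped | p2:escaped
Exit steps: [5, 2, 4]
First to escape: p1 at step 2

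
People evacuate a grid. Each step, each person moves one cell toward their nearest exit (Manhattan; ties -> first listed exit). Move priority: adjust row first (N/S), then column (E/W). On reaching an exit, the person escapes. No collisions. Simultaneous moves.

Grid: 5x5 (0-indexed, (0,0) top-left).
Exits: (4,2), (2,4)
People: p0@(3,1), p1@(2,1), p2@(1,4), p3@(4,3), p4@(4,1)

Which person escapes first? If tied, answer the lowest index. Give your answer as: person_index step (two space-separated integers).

Answer: 2 1

Derivation:
Step 1: p0:(3,1)->(4,1) | p1:(2,1)->(3,1) | p2:(1,4)->(2,4)->EXIT | p3:(4,3)->(4,2)->EXIT | p4:(4,1)->(4,2)->EXIT
Step 2: p0:(4,1)->(4,2)->EXIT | p1:(3,1)->(4,1) | p2:escaped | p3:escaped | p4:escaped
Step 3: p0:escaped | p1:(4,1)->(4,2)->EXIT | p2:escaped | p3:escaped | p4:escaped
Exit steps: [2, 3, 1, 1, 1]
First to escape: p2 at step 1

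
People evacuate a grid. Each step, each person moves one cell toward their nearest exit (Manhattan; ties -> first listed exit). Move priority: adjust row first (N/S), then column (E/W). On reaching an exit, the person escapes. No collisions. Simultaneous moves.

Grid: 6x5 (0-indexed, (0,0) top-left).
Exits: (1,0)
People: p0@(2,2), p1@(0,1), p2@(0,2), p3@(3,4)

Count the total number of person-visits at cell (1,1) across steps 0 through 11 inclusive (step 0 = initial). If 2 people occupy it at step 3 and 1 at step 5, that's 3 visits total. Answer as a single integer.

Step 0: p0@(2,2) p1@(0,1) p2@(0,2) p3@(3,4) -> at (1,1): 0 [-], cum=0
Step 1: p0@(1,2) p1@(1,1) p2@(1,2) p3@(2,4) -> at (1,1): 1 [p1], cum=1
Step 2: p0@(1,1) p1@ESC p2@(1,1) p3@(1,4) -> at (1,1): 2 [p0,p2], cum=3
Step 3: p0@ESC p1@ESC p2@ESC p3@(1,3) -> at (1,1): 0 [-], cum=3
Step 4: p0@ESC p1@ESC p2@ESC p3@(1,2) -> at (1,1): 0 [-], cum=3
Step 5: p0@ESC p1@ESC p2@ESC p3@(1,1) -> at (1,1): 1 [p3], cum=4
Step 6: p0@ESC p1@ESC p2@ESC p3@ESC -> at (1,1): 0 [-], cum=4
Total visits = 4

Answer: 4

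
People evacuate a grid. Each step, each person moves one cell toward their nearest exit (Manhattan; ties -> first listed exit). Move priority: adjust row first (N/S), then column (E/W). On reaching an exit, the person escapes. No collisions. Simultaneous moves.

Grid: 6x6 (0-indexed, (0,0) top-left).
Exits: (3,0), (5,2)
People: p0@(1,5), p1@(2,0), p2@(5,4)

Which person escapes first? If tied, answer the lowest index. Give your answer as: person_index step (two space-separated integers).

Answer: 1 1

Derivation:
Step 1: p0:(1,5)->(2,5) | p1:(2,0)->(3,0)->EXIT | p2:(5,4)->(5,3)
Step 2: p0:(2,5)->(3,5) | p1:escaped | p2:(5,3)->(5,2)->EXIT
Step 3: p0:(3,5)->(3,4) | p1:escaped | p2:escaped
Step 4: p0:(3,4)->(3,3) | p1:escaped | p2:escaped
Step 5: p0:(3,3)->(3,2) | p1:escaped | p2:escaped
Step 6: p0:(3,2)->(3,1) | p1:escaped | p2:escaped
Step 7: p0:(3,1)->(3,0)->EXIT | p1:escaped | p2:escaped
Exit steps: [7, 1, 2]
First to escape: p1 at step 1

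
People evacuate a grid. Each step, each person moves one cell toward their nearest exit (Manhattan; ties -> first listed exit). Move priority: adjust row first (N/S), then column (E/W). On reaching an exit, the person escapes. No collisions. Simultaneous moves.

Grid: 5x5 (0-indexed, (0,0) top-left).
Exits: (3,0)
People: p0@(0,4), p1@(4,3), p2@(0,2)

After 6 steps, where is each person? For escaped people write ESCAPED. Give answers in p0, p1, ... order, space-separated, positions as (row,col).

Step 1: p0:(0,4)->(1,4) | p1:(4,3)->(3,3) | p2:(0,2)->(1,2)
Step 2: p0:(1,4)->(2,4) | p1:(3,3)->(3,2) | p2:(1,2)->(2,2)
Step 3: p0:(2,4)->(3,4) | p1:(3,2)->(3,1) | p2:(2,2)->(3,2)
Step 4: p0:(3,4)->(3,3) | p1:(3,1)->(3,0)->EXIT | p2:(3,2)->(3,1)
Step 5: p0:(3,3)->(3,2) | p1:escaped | p2:(3,1)->(3,0)->EXIT
Step 6: p0:(3,2)->(3,1) | p1:escaped | p2:escaped

(3,1) ESCAPED ESCAPED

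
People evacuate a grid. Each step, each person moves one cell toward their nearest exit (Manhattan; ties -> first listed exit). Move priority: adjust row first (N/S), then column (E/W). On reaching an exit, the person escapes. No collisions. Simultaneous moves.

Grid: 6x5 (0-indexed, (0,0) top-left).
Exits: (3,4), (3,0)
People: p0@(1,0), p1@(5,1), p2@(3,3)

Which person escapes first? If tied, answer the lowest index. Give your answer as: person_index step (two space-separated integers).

Step 1: p0:(1,0)->(2,0) | p1:(5,1)->(4,1) | p2:(3,3)->(3,4)->EXIT
Step 2: p0:(2,0)->(3,0)->EXIT | p1:(4,1)->(3,1) | p2:escaped
Step 3: p0:escaped | p1:(3,1)->(3,0)->EXIT | p2:escaped
Exit steps: [2, 3, 1]
First to escape: p2 at step 1

Answer: 2 1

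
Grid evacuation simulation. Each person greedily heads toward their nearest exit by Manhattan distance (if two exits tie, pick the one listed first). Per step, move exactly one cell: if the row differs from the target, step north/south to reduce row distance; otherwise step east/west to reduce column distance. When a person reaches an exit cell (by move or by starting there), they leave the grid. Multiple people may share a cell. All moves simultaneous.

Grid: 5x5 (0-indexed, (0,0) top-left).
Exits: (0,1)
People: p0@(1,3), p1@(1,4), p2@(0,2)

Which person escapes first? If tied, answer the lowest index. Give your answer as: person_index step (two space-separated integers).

Step 1: p0:(1,3)->(0,3) | p1:(1,4)->(0,4) | p2:(0,2)->(0,1)->EXIT
Step 2: p0:(0,3)->(0,2) | p1:(0,4)->(0,3) | p2:escaped
Step 3: p0:(0,2)->(0,1)->EXIT | p1:(0,3)->(0,2) | p2:escaped
Step 4: p0:escaped | p1:(0,2)->(0,1)->EXIT | p2:escaped
Exit steps: [3, 4, 1]
First to escape: p2 at step 1

Answer: 2 1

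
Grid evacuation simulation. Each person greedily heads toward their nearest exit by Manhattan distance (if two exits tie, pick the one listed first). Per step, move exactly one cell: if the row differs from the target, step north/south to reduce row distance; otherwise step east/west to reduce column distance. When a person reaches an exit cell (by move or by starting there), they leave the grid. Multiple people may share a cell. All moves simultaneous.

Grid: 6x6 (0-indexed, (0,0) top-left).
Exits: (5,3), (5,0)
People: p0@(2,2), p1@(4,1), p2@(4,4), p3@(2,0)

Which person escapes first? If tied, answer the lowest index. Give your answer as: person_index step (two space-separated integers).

Answer: 1 2

Derivation:
Step 1: p0:(2,2)->(3,2) | p1:(4,1)->(5,1) | p2:(4,4)->(5,4) | p3:(2,0)->(3,0)
Step 2: p0:(3,2)->(4,2) | p1:(5,1)->(5,0)->EXIT | p2:(5,4)->(5,3)->EXIT | p3:(3,0)->(4,0)
Step 3: p0:(4,2)->(5,2) | p1:escaped | p2:escaped | p3:(4,0)->(5,0)->EXIT
Step 4: p0:(5,2)->(5,3)->EXIT | p1:escaped | p2:escaped | p3:escaped
Exit steps: [4, 2, 2, 3]
First to escape: p1 at step 2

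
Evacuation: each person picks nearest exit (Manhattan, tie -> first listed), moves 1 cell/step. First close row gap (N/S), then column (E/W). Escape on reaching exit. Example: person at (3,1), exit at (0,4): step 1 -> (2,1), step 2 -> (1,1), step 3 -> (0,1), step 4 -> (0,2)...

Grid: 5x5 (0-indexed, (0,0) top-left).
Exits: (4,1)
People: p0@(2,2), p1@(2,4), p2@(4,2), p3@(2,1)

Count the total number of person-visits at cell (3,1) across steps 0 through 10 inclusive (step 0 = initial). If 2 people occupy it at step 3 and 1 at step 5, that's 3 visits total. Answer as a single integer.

Answer: 1

Derivation:
Step 0: p0@(2,2) p1@(2,4) p2@(4,2) p3@(2,1) -> at (3,1): 0 [-], cum=0
Step 1: p0@(3,2) p1@(3,4) p2@ESC p3@(3,1) -> at (3,1): 1 [p3], cum=1
Step 2: p0@(4,2) p1@(4,4) p2@ESC p3@ESC -> at (3,1): 0 [-], cum=1
Step 3: p0@ESC p1@(4,3) p2@ESC p3@ESC -> at (3,1): 0 [-], cum=1
Step 4: p0@ESC p1@(4,2) p2@ESC p3@ESC -> at (3,1): 0 [-], cum=1
Step 5: p0@ESC p1@ESC p2@ESC p3@ESC -> at (3,1): 0 [-], cum=1
Total visits = 1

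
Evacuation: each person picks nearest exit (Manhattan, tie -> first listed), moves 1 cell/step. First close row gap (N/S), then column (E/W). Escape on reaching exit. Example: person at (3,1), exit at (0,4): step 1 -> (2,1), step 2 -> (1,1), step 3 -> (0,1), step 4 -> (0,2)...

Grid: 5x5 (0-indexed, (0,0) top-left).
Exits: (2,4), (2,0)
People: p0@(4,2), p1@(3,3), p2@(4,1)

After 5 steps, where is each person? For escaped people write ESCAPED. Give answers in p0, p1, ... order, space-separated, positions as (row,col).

Step 1: p0:(4,2)->(3,2) | p1:(3,3)->(2,3) | p2:(4,1)->(3,1)
Step 2: p0:(3,2)->(2,2) | p1:(2,3)->(2,4)->EXIT | p2:(3,1)->(2,1)
Step 3: p0:(2,2)->(2,3) | p1:escaped | p2:(2,1)->(2,0)->EXIT
Step 4: p0:(2,3)->(2,4)->EXIT | p1:escaped | p2:escaped

ESCAPED ESCAPED ESCAPED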